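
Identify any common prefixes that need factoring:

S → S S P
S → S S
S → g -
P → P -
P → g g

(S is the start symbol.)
Left-factoring is needed when two productions for the same non-terminal
share a common prefix on the right-hand side.

Productions for S:
  S → S S P
  S → S S
  S → g -
Productions for P:
  P → P -
  P → g g

Found common prefix 'S S' in productions for S

Answer: Yes, S has productions with common prefix 'S S'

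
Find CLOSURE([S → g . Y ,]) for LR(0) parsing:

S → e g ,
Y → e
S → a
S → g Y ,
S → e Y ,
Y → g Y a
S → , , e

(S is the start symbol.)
To compute CLOSURE, for each item [A → α.Bβ] where B is a non-terminal, add [B → .γ] for all productions B → γ; repeat for the newly added items until nothing changes.

Start with: [S → g . Y ,]
  [S → g . Y ,] has the dot before Y: add [Y → . e], [Y → . g Y a]
No further items can be added.

CLOSURE = { [S → g . Y ,], [Y → . e], [Y → . g Y a] }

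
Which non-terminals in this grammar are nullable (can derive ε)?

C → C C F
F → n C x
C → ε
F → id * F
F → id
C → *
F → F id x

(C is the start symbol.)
{ 'C' }

A non-terminal is nullable if it can derive ε (the empty string): either it has an ε-production, or it has a production whose right-hand side consists entirely of nullable non-terminals.

ε-productions: C → ε
So C is immediately nullable.
No further non-terminal can be added: every production for the remaining non-terminals contains a terminal or a non-nullable non-terminal.
Nullable = { 'C' }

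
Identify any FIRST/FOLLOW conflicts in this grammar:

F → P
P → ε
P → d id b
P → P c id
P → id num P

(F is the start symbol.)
A FIRST/FOLLOW conflict occurs when a non-terminal N has a nullable alternative N → β (β ⇒* ε) and another alternative N → α with FIRST(α) ∩ FOLLOW(N) ≠ ∅: on such a lookahead the parser cannot decide between expanding α and letting N vanish via β.

Nullable non-terminals: F, P.
FIRST sets used below: FIRST(P) = { 'c', 'd', 'id', ε }
F has a nullable alternative but only one production, so nothing to check.

P: nullable alternative(s) P → ε; FOLLOW(P) = { $, 'c' }
  P → ε: FIRST \ {ε} = { } — this is the only nullable alternative, skip
  P → d id b: FIRST \ {ε} = { 'd' } — disjoint from FOLLOW(P)
  P → P c id: FIRST \ {ε} = { 'c', 'd', 'id' } — overlaps FOLLOW(P) on { 'c' }: CONFLICT
  P → id num P: FIRST \ {ε} = { 'id' } — disjoint from FOLLOW(P)

So the grammar has 1 FIRST/FOLLOW conflict (marked CONFLICT above).

Answer: Yes. P → P c id with FOLLOW(P) on { 'c' }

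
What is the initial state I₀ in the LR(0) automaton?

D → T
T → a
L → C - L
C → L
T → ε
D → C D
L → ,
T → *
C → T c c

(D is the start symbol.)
First, augment the grammar with D' → D
I₀ = CLOSURE({ [D' → . D] }):
  [D' → . D] has the dot before D: add [D → . T], [D → . C D]
  [D → . T] has the dot before T: add [T → . a], [T → .], [T → . *]
  [D → . C D] has the dot before C: add [C → . L], [C → . T c c]
  [C → . L] has the dot before L: add [L → . C - L], [L → . ,]
No further items can be added.

I₀ = { [C → . L], [C → . T c c], [D → . C D], [D → . T], [D' → . D], [L → . ,], [L → . C - L], [T → . *], [T → . a], [T → .] }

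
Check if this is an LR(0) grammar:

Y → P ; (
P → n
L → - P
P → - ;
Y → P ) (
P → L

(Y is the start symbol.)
A grammar is LR(0) if no state in the canonical LR(0) collection has:
  - both a shift item (dot before a terminal) and a complete item (shift-reduce conflict), or
  - two or more complete items (reduce-reduce conflict; the accept item [Y' → Y .] counts as a complete item here).

Augment with Y' → Y and build the canonical LR(0) collection (I0 = CLOSURE({[Y' → . Y]}), then GOTO on every symbol after a dot until no new states appear). It has 12 states:
  I0: { [L → . - P], [P → . - ;], [P → . L], [P → . n], [Y → . P ) (], [Y → . P ; (], [Y' → . Y] }  — shift
  I1: { [L → - . P], [L → . - P], [P → - . ;], [P → . - ;], [P → . L], [P → . n] }  — shift
  I2: { [P → L .] }  — reduce
  I3: { [Y → P . ) (], [Y → P . ; (] }  — shift
  I4: { [Y' → Y .] }  — accept
  I5: { [P → n .] }  — reduce
  I6: { [Y → P ) . (] }  — shift
  I7: { [Y → P ; . (] }  — shift
  I8: { [Y → P ; ( .] }  — reduce
  I9: { [Y → P ) ( .] }  — reduce
  I10: { [P → - ; .] }  — reduce
  I11: { [L → - P .] }  — reduce

Every state is either a pure shift/goto state or contains exactly one complete item and nothing to shift — no conflicts. The grammar is LR(0).

Answer: Yes, the grammar is LR(0)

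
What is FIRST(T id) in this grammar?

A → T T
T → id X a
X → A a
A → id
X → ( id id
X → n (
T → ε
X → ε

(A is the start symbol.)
{ 'id' }

FIRST sets of the non-terminals involved (from the grammar, by fixed-point iteration):
  FIRST(T) = { 'id', ε }

To compute FIRST(T id), process the symbols left to right:
Symbol T is a non-terminal. Add FIRST(T) \ {ε} = { 'id' }
T is nullable (ε ∈ FIRST(T)), continue to the next symbol.
Symbol id is a terminal. Add 'id' and stop.
FIRST(T id) = { 'id' }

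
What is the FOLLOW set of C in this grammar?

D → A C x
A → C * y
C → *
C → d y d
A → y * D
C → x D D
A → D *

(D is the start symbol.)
{ '*', 'x' }

In D → A C x: C is followed by x, add FIRST(x) \ {ε} = { 'x' }
In A → C * y: C is followed by '*' y, add FIRST('*' y) \ {ε} = { '*' }

Taking the union: FOLLOW(C) = { '*', 'x' }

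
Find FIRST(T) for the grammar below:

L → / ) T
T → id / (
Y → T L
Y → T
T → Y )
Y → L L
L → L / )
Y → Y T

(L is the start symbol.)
To compute FIRST(T), examine every production with T on the left-hand side, reading each right-hand side left to right until a non-nullable symbol is reached.

FIRST sets of the other non-terminals involved (by the same procedure, iterated to a fixed point):
  FIRST(Y) = { '/', 'id' }

From T → id / (:
  - id is a terminal: add 'id' and stop
From T → Y ):
  - Y is a non-terminal: add FIRST(Y) \ {ε} = { '/', 'id' }
    Y is not nullable, so stop

Collecting: FIRST(T) = { '/', 'id' }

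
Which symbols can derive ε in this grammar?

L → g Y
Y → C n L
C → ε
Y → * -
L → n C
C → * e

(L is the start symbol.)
ε-productions: C → ε
So C is immediately nullable.
No further non-terminal can be added: every production for the remaining non-terminals contains a terminal or a non-nullable non-terminal.
Nullable = { 'C' }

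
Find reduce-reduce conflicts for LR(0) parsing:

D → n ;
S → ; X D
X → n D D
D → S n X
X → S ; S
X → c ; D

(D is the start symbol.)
A reduce-reduce conflict occurs when an LR(0) state has two complete items [A → α .] and [B → β .] — both call for a reduction, and with no lookahead the parser cannot choose between them.

Augment with D' → D and build the canonical LR(0) collection (I0 = CLOSURE({[D' → . D]}), then GOTO on every symbol after a dot until no new states appear). It has 19 states:
  I0: { [D → . S n X], [D → . n ;], [D' → . D], [S → . ; X D] }  — shift
  I1: { [S → . ; X D], [S → ; . X D], [X → . S ; S], [X → . c ; D], [X → . n D D] }  — shift
  I2: { [D' → D .] }  — accept
  I3: { [D → S . n X] }  — shift
  I4: { [D → n . ;] }  — shift
  I5: { [D → n ; .] }  — reduce
  I6: { [D → S n . X], [S → . ; X D], [X → . S ; S], [X → . c ; D], [X → . n D D] }  — shift
  I7: { [X → S . ; S] }  — shift
  I8: { [D → S n X .] }  — reduce
  I9: { [X → c . ; D] }  — shift
  I10: { [D → . S n X], [D → . n ;], [S → . ; X D], [X → n . D D] }  — shift
  I11: { [D → . S n X], [D → . n ;], [S → . ; X D], [X → n D . D] }  — shift
  I12: { [X → n D D .] }  — reduce
  I13: { [D → . S n X], [D → . n ;], [S → . ; X D], [X → c ; . D] }  — shift
  I14: { [X → c ; D .] }  — reduce
  I15: { [S → . ; X D], [X → S ; . S] }  — shift
  I16: { [X → S ; S .] }  — reduce
  I17: { [D → . S n X], [D → . n ;], [S → . ; X D], [S → ; X . D] }  — shift
  I18: { [S → ; X D .] }  — reduce

No state contains more than one complete item.

Answer: No reduce-reduce conflicts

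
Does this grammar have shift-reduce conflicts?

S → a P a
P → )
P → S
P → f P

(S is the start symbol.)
Augment with S' → S and build the canonical LR(0) collection (I0 = CLOSURE({[S' → . S]}), then GOTO on every symbol after a dot until no new states appear). It has 9 states:
  I0: { [S → . a P a], [S' → . S] }  — shift
  I1: { [S' → S .] }  — accept
  I2: { [P → . )], [P → . S], [P → . f P], [S → . a P a], [S → a . P a] }  — shift
  I3: { [P → ) .] }  — reduce
  I4: { [S → a P . a] }  — shift
  I5: { [P → S .] }  — reduce
  I6: { [P → . )], [P → . S], [P → . f P], [P → f . P], [S → . a P a] }  — shift
  I7: { [P → f P .] }  — reduce
  I8: { [S → a P a .] }  — reduce

No state contains both a complete item and a shift item.

Answer: No shift-reduce conflicts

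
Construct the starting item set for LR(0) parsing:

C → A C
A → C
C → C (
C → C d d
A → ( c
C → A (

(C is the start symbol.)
First, augment the grammar with C' → C
I₀ = CLOSURE({ [C' → . C] }):
  [C' → . C] has the dot before C: add [C → . A C], [C → . C (], [C → . C d d], [C → . A (]
  [C → . A C] has the dot before A: add [A → . C], [A → . ( c]
No further items can be added.

I₀ = { [A → . ( c], [A → . C], [C → . A (], [C → . A C], [C → . C (], [C → . C d d], [C' → . C] }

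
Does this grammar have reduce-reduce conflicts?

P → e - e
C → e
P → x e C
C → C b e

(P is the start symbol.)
A reduce-reduce conflict occurs when an LR(0) state has two complete items [A → α .] and [B → β .] — both call for a reduction, and with no lookahead the parser cannot choose between them.

Augment with P' → P and build the canonical LR(0) collection (I0 = CLOSURE({[P' → . P]}), then GOTO on every symbol after a dot until no new states appear). It has 11 states:
  I0: { [P → . e - e], [P → . x e C], [P' → . P] }  — shift
  I1: { [P' → P .] }  — accept
  I2: { [P → e . - e] }  — shift
  I3: { [P → x . e C] }  — shift
  I4: { [C → . C b e], [C → . e], [P → x e . C] }  — shift
  I5: { [C → C . b e], [P → x e C .] }  — shift, reduce
  I6: { [C → e .] }  — reduce
  I7: { [C → C b . e] }  — shift
  I8: { [C → C b e .] }  — reduce
  I9: { [P → e - . e] }  — shift
  I10: { [P → e - e .] }  — reduce

No state contains more than one complete item.

Answer: No reduce-reduce conflicts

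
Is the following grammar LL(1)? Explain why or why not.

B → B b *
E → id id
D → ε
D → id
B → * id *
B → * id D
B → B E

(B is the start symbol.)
No. Predict set conflict for B: { '*' }

A grammar is LL(1) if for each non-terminal N with multiple productions, the predict sets of those productions are pairwise disjoint, where PREDICT(N → α) = (FIRST(α) \ {ε}) ∪ (FOLLOW(N) if α ⇒* ε).

Relevant sets:
  FIRST(B) = { '*' }
  FOLLOW(D) = { $, 'b', 'id' }

For B:
  PREDICT(B → B b '*') = { '*' }
  PREDICT(B → '*' id '*') = { '*' }
  PREDICT(B → '*' id D) = { '*' }
  PREDICT(B → B E) = { '*' }
For D:
  PREDICT(D → ε) = { $, 'b', 'id' }
  PREDICT(D → id) = { 'id' }
E has a single production, so nothing to check there.

Conflict found: Predict set conflict for B: { '*' }
The grammar is NOT LL(1).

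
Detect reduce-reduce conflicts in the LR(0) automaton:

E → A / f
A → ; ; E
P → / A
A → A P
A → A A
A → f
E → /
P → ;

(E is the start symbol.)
Yes — I14: [A → f .] vs [E → A / f .]

Augment with E' → E and build the canonical LR(0) collection (I0 = CLOSURE({[E' → . E]}), then GOTO on every symbol after a dot until no new states appear). It has 15 states:
  I0: { [A → . ; ; E], [A → . A A], [A → . A P], [A → . f], [E → . /], [E → . A / f], [E' → . E] }  — shift
  I1: { [E → / .] }  — reduce
  I2: { [A → ; . ; E] }  — shift
  I3: { [A → . ; ; E], [A → . A A], [A → . A P], [A → . f], [A → A . A], [A → A . P], [E → A . / f], [P → . / A], [P → . ;] }  — shift
  I4: { [E' → E .] }  — accept
  I5: { [A → f .] }  — reduce
  I6: { [A → . ; ; E], [A → . A A], [A → . A P], [A → . f], [E → A / . f], [P → / . A] }  — shift
  I7: { [A → ; . ; E], [P → ; .] }  — shift, reduce
  I8: { [A → . ; ; E], [A → . A A], [A → . A P], [A → . f], [A → A . A], [A → A . P], [A → A A .], [P → . / A], [P → . ;] }  — shift, reduce
  I9: { [A → A P .] }  — reduce
  I10: { [A → . ; ; E], [A → . A A], [A → . A P], [A → . f], [P → / . A] }  — shift
  I11: { [A → . ; ; E], [A → . A A], [A → . A P], [A → . f], [A → A . A], [A → A . P], [P → . / A], [P → . ;], [P → / A .] }  — shift, reduce
  I12: { [A → . ; ; E], [A → . A A], [A → . A P], [A → . f], [A → ; ; . E], [E → . /], [E → . A / f] }  — shift
  I13: { [A → ; ; E .] }  — reduce
  I14: { [A → f .], [E → A / f .] }  — 2 reduces

I14 contains complete items [A → f .], [E → A / f .] — reduce-reduce conflict.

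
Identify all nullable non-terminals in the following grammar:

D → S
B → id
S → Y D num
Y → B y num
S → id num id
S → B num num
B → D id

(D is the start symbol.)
A non-terminal is nullable if it can derive ε (the empty string): either it has an ε-production, or it has a production whose right-hand side consists entirely of nullable non-terminals.

There are no ε-productions, so no non-terminal can derive ε.
No non-terminals are nullable.

Answer: None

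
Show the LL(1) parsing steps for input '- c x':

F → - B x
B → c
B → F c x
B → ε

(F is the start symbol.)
LL(1) parsing maintains a stack (initially the start symbol over $) and the input. At each step: if the stack top is a terminal, match it against the current input token; if it is a non-terminal N, replace it with the RHS of M[N, lookahead] (the unique production whose predict set contains the lookahead).

Stack is shown with the top on the left.

Stack    Input    Action
------------------------
F $      - c x $  output F → - B x
- B x $  - c x $  match '-'
B x $    c x $    output B → c
c x $    c x $    match 'c'
x $      x $      match 'x'
$        $        accept

The string is accepted.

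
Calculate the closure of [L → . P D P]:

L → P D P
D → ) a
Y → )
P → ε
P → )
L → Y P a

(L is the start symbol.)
{ [L → . P D P], [P → . )], [P → .] }

To compute CLOSURE, for each item [A → α.Bβ] where B is a non-terminal, add [B → .γ] for all productions B → γ; repeat for the newly added items until nothing changes.

Start with: [L → . P D P]
  [L → . P D P] has the dot before P: add [P → .], [P → . )]
No further items can be added.

CLOSURE = { [L → . P D P], [P → . )], [P → .] }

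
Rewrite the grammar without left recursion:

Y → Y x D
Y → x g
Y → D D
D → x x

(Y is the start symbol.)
Y → x g Y'
Y → D D Y'
Y' → x D Y'
Y' → ε
D → x x

Y is directly left-recursive. The standard transformation for
  A → A α₁ | ... | A α_m | β₁ | ... | β_n
is
  A  → β₁ A' | ... | β_n A'
  A' → α₁ A' | ... | α_m A' | ε

Y → x g becomes Y → x g Y'
Y → D D becomes Y → D D Y'
Y → Y x D becomes Y' → x D Y'
Add Y' → ε

Productions for other non-terminals are unchanged:
  D → x x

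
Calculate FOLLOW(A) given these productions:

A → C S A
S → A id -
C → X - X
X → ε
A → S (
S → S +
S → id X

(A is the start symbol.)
To compute FOLLOW(A), find every occurrence of A on a right-hand side N → α A β: add FIRST(β) \ {ε}, and if β is empty or nullable also add FOLLOW(N). Iterate to a fixed point.

A is the start symbol, so $ ∈ FOLLOW(A).
In A → C S A: A is at the end; this adds FOLLOW(A) to itself — nothing new
In S → A id -: A is followed by id '-', add FIRST(id '-') \ {ε} = { 'id' }

Taking the union: FOLLOW(A) = { $, 'id' }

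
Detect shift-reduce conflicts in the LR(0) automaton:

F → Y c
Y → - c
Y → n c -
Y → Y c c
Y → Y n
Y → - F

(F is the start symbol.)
A shift-reduce conflict occurs when an LR(0) state has both:
  - a complete (reduce) item [A → α .] (dot at the end), and
  - a shift item [B → β . c γ] (dot before a terminal).

Augment with F' → F and build the canonical LR(0) collection (I0 = CLOSURE({[F' → . F]}), then GOTO on every symbol after a dot until no new states appear). It has 12 states:
  I0: { [F → . Y c], [F' → . F], [Y → . - F], [Y → . - c], [Y → . Y c c], [Y → . Y n], [Y → . n c -] }  — shift
  I1: { [F → . Y c], [Y → - . F], [Y → - . c], [Y → . - F], [Y → . - c], [Y → . Y c c], [Y → . Y n], [Y → . n c -] }  — shift
  I2: { [F' → F .] }  — accept
  I3: { [F → Y . c], [Y → Y . c c], [Y → Y . n] }  — shift
  I4: { [Y → n . c -] }  — shift
  I5: { [Y → n c . -] }  — shift
  I6: { [Y → n c - .] }  — reduce
  I7: { [F → Y c .], [Y → Y c . c] }  — shift, reduce
  I8: { [Y → Y n .] }  — reduce
  I9: { [Y → Y c c .] }  — reduce
  I10: { [Y → - F .] }  — reduce
  I11: { [Y → - c .] }  — reduce

I7 contains reduce item [F → Y c .] and shift item [Y → Y c . c] — shift-reduce conflict.

Answer: Yes — I7: [F → Y c .] vs [Y → Y c . c]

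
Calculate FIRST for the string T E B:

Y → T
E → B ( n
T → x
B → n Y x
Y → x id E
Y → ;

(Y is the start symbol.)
{ 'x' }

FIRST sets of the non-terminals involved (from the grammar, by fixed-point iteration):
  FIRST(T) = { 'x' }

To compute FIRST(T E B), process the symbols left to right:
Symbol T is a non-terminal. Add FIRST(T) \ {ε} = { 'x' }
T is not nullable (ε ∉ FIRST(T)), so stop here.
FIRST(T E B) = { 'x' }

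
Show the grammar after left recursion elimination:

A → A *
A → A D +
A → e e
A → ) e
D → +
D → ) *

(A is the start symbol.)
A is directly left-recursive. The standard transformation for
  A → A α₁ | ... | A α_m | β₁ | ... | β_n
is
  A  → β₁ A' | ... | β_n A'
  A' → α₁ A' | ... | α_m A' | ε

A → e e becomes A → e e A'
A → ) e becomes A → ) e A'
A → A * becomes A' → * A'
A → A D + becomes A' → D + A'
Add A' → ε

Productions for other non-terminals are unchanged:
  D → +
  D → ) *

Resulting grammar:
A → e e A'
A → ) e A'
A' → * A'
A' → D + A'
A' → ε
D → +
D → ) *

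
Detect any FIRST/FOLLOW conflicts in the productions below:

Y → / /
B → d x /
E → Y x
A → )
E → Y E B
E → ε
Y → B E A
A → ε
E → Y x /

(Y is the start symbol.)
Nullable non-terminals: A, E.
FIRST sets used below: FIRST(Y) = { '/', 'd' }

A: nullable alternative(s) A → ε; FOLLOW(A) = { $, '/', 'd', 'x' }
  A → ): FIRST \ {ε} = { ')' } — disjoint from FOLLOW(A)
  A → ε: FIRST \ {ε} = { } — this is the only nullable alternative, skip

E: nullable alternative(s) E → ε; FOLLOW(E) = { $, ')', '/', 'd', 'x' }
  E → Y x: FIRST \ {ε} = { '/', 'd' } — overlaps FOLLOW(E) on { '/', 'd' }: CONFLICT
  E → Y E B: FIRST \ {ε} = { '/', 'd' } — overlaps FOLLOW(E) on { '/', 'd' }: CONFLICT
  E → ε: FIRST \ {ε} = { } — this is the only nullable alternative, skip
  E → Y x /: FIRST \ {ε} = { '/', 'd' } — overlaps FOLLOW(E) on { '/', 'd' }: CONFLICT

B, Y have no nullable alternative, so no FIRST/FOLLOW check is needed there.

So the grammar has 3 FIRST/FOLLOW conflicts (marked CONFLICT above).

Answer: Yes. E → Y x with FOLLOW(E) on { '/', 'd' }; E → Y E B with FOLLOW(E) on { '/', 'd' }; E → Y x '/' with FOLLOW(E) on { '/', 'd' }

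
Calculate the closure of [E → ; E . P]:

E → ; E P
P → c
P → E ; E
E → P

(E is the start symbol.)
{ [E → . ; E P], [E → . P], [E → ; E . P], [P → . E ; E], [P → . c] }

To compute CLOSURE, for each item [A → α.Bβ] where B is a non-terminal, add [B → .γ] for all productions B → γ; repeat for the newly added items until nothing changes.

Start with: [E → ; E . P]
  [E → ; E . P] has the dot before P: add [P → . c], [P → . E ; E]
  [P → . E ; E] has the dot before E: add [E → . ; E P], [E → . P]
No further items can be added.

CLOSURE = { [E → . ; E P], [E → . P], [E → ; E . P], [P → . E ; E], [P → . c] }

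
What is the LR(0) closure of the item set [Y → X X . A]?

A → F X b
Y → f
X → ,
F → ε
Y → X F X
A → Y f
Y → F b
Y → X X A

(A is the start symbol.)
To compute CLOSURE, for each item [A → α.Bβ] where B is a non-terminal, add [B → .γ] for all productions B → γ; repeat for the newly added items until nothing changes.

Start with: [Y → X X . A]
  [Y → X X . A] has the dot before A: add [A → . F X b], [A → . Y f]
  [A → . F X b] has the dot before F: add [F → .]
  [A → . Y f] has the dot before Y: add [Y → . f], [Y → . X F X], [Y → . F b], [Y → . X X A]
  [Y → . X F X] has the dot before X: add [X → . ,]
No further items can be added.

CLOSURE = { [A → . F X b], [A → . Y f], [F → .], [X → . ,], [Y → . F b], [Y → . X F X], [Y → . X X A], [Y → . f], [Y → X X . A] }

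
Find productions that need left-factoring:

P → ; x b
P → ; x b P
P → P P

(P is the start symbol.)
Left-factoring is needed when two productions for the same non-terminal
share a common prefix on the right-hand side.

Productions for P:
  P → ; x b
  P → ; x b P
  P → P P

Found common prefix '; x b' in productions for P

Answer: Yes, P has productions with common prefix '; x b'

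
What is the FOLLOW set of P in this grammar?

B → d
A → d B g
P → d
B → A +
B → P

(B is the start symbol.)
{ $, 'g' }

In B → P: P is at the end, add FOLLOW(B)

The FOLLOW sets referred to above (computed the same way, to a fixed point):
  FOLLOW(B) = { $, 'g' }

Taking the union: FOLLOW(P) = { $, 'g' }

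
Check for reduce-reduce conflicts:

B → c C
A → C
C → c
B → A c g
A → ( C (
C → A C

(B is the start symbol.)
Yes — I7: [A → C .] vs [B → c C .]; I9: [A → C .] vs [C → A C .]

A reduce-reduce conflict occurs when an LR(0) state has two complete items [A → α .] and [B → β .] — both call for a reduction, and with no lookahead the parser cannot choose between them.

Augment with B' → B and build the canonical LR(0) collection (I0 = CLOSURE({[B' → . B]}), then GOTO on every symbol after a dot until no new states appear). It has 14 states:
  I0: { [A → . ( C (], [A → . C], [B → . A c g], [B → . c C], [B' → . B], [C → . A C], [C → . c] }  — shift
  I1: { [A → ( . C (], [A → . ( C (], [A → . C], [C → . A C], [C → . c] }  — shift
  I2: { [A → . ( C (], [A → . C], [B → A . c g], [C → . A C], [C → . c], [C → A . C] }  — shift
  I3: { [B' → B .] }  — accept
  I4: { [A → C .] }  — reduce
  I5: { [A → . ( C (], [A → . C], [B → c . C], [C → . A C], [C → . c], [C → c .] }  — shift, reduce
  I6: { [A → . ( C (], [A → . C], [C → . A C], [C → . c], [C → A . C] }  — shift
  I7: { [A → C .], [B → c C .] }  — 2 reduces
  I8: { [C → c .] }  — reduce
  I9: { [A → C .], [C → A C .] }  — 2 reduces
  I10: { [B → A c . g], [C → c .] }  — shift, reduce
  I11: { [B → A c g .] }  — reduce
  I12: { [A → ( C . (], [A → C .] }  — shift, reduce
  I13: { [A → ( C ( .] }  — reduce

I7 contains complete items [A → C .], [B → c C .] — reduce-reduce conflict.
I9 contains complete items [A → C .], [C → A C .] — reduce-reduce conflict.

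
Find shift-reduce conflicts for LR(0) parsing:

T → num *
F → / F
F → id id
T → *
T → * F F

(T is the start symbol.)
Yes — I1: [T → * .] vs [F → . / F]

A shift-reduce conflict occurs when an LR(0) state has both:
  - a complete (reduce) item [A → α .] (dot at the end), and
  - a shift item [B → β . c γ] (dot before a terminal).

Augment with T' → T and build the canonical LR(0) collection (I0 = CLOSURE({[T' → . T]}), then GOTO on every symbol after a dot until no new states appear). It has 11 states:
  I0: { [T → . * F F], [T → . *], [T → . num *], [T' → . T] }  — shift
  I1: { [F → . / F], [F → . id id], [T → * . F F], [T → * .] }  — shift, reduce
  I2: { [T' → T .] }  — accept
  I3: { [T → num . *] }  — shift
  I4: { [T → num * .] }  — reduce
  I5: { [F → . / F], [F → . id id], [F → / . F] }  — shift
  I6: { [F → . / F], [F → . id id], [T → * F . F] }  — shift
  I7: { [F → id . id] }  — shift
  I8: { [F → id id .] }  — reduce
  I9: { [T → * F F .] }  — reduce
  I10: { [F → / F .] }  — reduce

I1 contains reduce item [T → * .] and shift items [F → . / F], [F → . id id] — shift-reduce conflict.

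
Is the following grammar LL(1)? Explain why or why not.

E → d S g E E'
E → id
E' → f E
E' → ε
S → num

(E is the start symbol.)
No. Predict set conflict for E': { 'f' }

Relevant sets:
  FOLLOW(E') = { $, 'f' }

For E:
  PREDICT(E → d S g E E') = { 'd' }
  PREDICT(E → id) = { 'id' }
For E':
  PREDICT(E' → f E) = { 'f' }
  PREDICT(E' → ε) = { $, 'f' }
S has a single production, so nothing to check there.

Conflict found: Predict set conflict for E': { 'f' }
The grammar is NOT LL(1).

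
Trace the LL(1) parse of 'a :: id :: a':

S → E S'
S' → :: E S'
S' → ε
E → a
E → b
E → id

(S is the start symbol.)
LL(1) parsing maintains a stack (initially the start symbol over $) and the input. At each step: if the stack top is a terminal, match it against the current input token; if it is a non-terminal N, replace it with the RHS of M[N, lookahead] (the unique production whose predict set contains the lookahead).

Stack is shown with the top on the left.

Stack      Input           Action
---------------------------------
S $        a :: id :: a $  output S → E S'
E S' $     a :: id :: a $  output E → a
a S' $     a :: id :: a $  match 'a'
S' $       :: id :: a $    output S' → :: E S'
:: E S' $  :: id :: a $    match '::'
E S' $     id :: a $       output E → id
id S' $    id :: a $       match 'id'
S' $       :: a $          output S' → :: E S'
:: E S' $  :: a $          match '::'
E S' $     a $             output E → a
a S' $     a $             match 'a'
S' $       $               output S' → ε
$          $               accept

The string is accepted.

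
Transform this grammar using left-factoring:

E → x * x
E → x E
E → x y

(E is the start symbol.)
Left-factoring transforms A → αβ₁ | αβ₂ into A → αA' and A' → β₁ | β₂
(α is the longest common prefix among the alternatives). Repeat until
no nonterminal has two alternatives with a common prefix.

Round 1: E has alternatives sharing prefix 'x'. Introduce E': E → x E'
  Add: E' → * x
  Add: E' → E
  Add: E' → y

No remaining common prefixes — done.

Resulting grammar:
E → x E'
E' → * x
E' → E
E' → y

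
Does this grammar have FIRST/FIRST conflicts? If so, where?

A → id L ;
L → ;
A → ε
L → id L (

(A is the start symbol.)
A FIRST/FIRST conflict occurs when two productions N → α and N → β for the same non-terminal have FIRST(α) ∩ FIRST(β) ≠ ∅ (with ε ∈ FIRST of a nullable right-hand side, so two nullable alternatives also conflict).

Productions for A:
  A → id L ;: FIRST = { 'id' }
  A → ε: FIRST = { ε }
Productions for L:
  L → ;: FIRST = { ';' }
  L → id L (: FIRST = { 'id' }

All alternatives of each non-terminal have pairwise disjoint FIRST sets.

Answer: No FIRST/FIRST conflicts.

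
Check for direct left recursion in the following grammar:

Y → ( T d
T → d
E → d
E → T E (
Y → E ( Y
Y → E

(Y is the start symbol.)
Y → ( T d: starts with '('
T → d: starts with d
E → d: starts with d
E → T E (: starts with T
Y → E ( Y: starts with E
Y → E: starts with E

No direct left recursion found.

Answer: No direct left recursion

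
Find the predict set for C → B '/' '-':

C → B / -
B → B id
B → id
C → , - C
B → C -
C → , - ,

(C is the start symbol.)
{ ',', 'id' }

PREDICT(C → B '/' '-') = (FIRST(RHS) \ {ε}) ∪ (FOLLOW(C) if ε ∈ FIRST(RHS), i.e. RHS ⇒* ε)
FIRST(B) = { ',', 'id' }
FIRST(B '/' '-') = { ',', 'id' }
ε ∉ FIRST(B '/' '-'), so FOLLOW(C) is not added.
PREDICT(C → B '/' '-') = { ',', 'id' }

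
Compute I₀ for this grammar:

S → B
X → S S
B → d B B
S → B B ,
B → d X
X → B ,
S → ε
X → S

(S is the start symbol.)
{ [B → . d B B], [B → . d X], [S → . B B ,], [S → . B], [S → .], [S' → . S] }

First, augment the grammar with S' → S
I₀ = CLOSURE({ [S' → . S] }):
  [S' → . S] has the dot before S: add [S → . B], [S → . B B ,], [S → .]
  [S → . B] has the dot before B: add [B → . d B B], [B → . d X]
No further items can be added.

I₀ = { [B → . d B B], [B → . d X], [S → . B B ,], [S → . B], [S → .], [S' → . S] }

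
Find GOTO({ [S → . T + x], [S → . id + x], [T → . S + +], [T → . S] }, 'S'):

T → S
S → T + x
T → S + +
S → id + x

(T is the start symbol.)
{ [T → S . + +], [T → S .] }

GOTO(I, 'S') = CLOSURE({ [A → αX.β] : [A → α.Xβ] ∈ I, X = 'S' })

Items with dot before 'S', with the dot advanced:
  [T → . S] → [T → S .]
  [T → . S + +] → [T → S . + +]
Closure adds nothing (no advanced item has the dot before a non-terminal).

GOTO = { [T → S . + +], [T → S .] }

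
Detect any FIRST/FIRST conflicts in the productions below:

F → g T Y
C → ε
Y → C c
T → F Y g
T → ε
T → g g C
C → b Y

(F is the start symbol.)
FIRST sets of the non-terminals at (or reachable through a nullable prefix from) the front of some alternative:
  FIRST(F) = { 'g' }

Productions for C:
  C → ε: FIRST = { ε }
  C → b Y: FIRST = { 'b' }
Productions for T:
  T → F Y g: FIRST = { 'g' }
  T → ε: FIRST = { ε }
  T → g g C: FIRST = { 'g' }
F, Y have only one production, so no FIRST/FIRST conflict is possible there.

Conflict for T: T → F Y g and T → g g C
  Overlap: { 'g' }

Answer: Yes. T → F Y g / T → g g C on { 'g' }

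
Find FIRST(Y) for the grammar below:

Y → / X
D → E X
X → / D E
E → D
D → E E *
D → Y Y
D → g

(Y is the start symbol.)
To compute FIRST(Y), examine every production with Y on the left-hand side, reading each right-hand side left to right until a non-nullable symbol is reached.

From Y → / X:
  - '/' is a terminal: add '/' and stop

Collecting: FIRST(Y) = { '/' }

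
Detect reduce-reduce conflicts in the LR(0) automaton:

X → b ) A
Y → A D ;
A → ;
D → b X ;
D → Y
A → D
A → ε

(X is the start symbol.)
A reduce-reduce conflict occurs when an LR(0) state has two complete items [A → α .] and [B → β .] — both call for a reduction, and with no lookahead the parser cannot choose between them.

Augment with X' → X and build the canonical LR(0) collection (I0 = CLOSURE({[X' → . X]}), then GOTO on every symbol after a dot until no new states appear). It has 14 states:
  I0: { [X → . b ) A], [X' → . X] }  — shift
  I1: { [X' → X .] }  — accept
  I2: { [X → b . ) A] }  — shift
  I3: { [A → . ;], [A → . D], [A → .], [D → . Y], [D → . b X ;], [X → b ) . A], [Y → . A D ;] }  — shift, reduce
  I4: { [A → ; .] }  — reduce
  I5: { [A → . ;], [A → . D], [A → .], [D → . Y], [D → . b X ;], [X → b ) A .], [Y → . A D ;], [Y → A . D ;] }  — shift, 2 reduces
  I6: { [A → D .] }  — reduce
  I7: { [D → Y .] }  — reduce
  I8: { [D → b . X ;], [X → . b ) A] }  — shift
  I9: { [D → b X . ;] }  — shift
  I10: { [D → b X ; .] }  — reduce
  I11: { [A → . ;], [A → . D], [A → .], [D → . Y], [D → . b X ;], [Y → . A D ;], [Y → A . D ;] }  — shift, reduce
  I12: { [A → D .], [Y → A D . ;] }  — shift, reduce
  I13: { [Y → A D ; .] }  — reduce

I5 contains complete items [A → .], [X → b ) A .] — reduce-reduce conflict.

Answer: Yes — I5: [A → .] vs [X → b ) A .]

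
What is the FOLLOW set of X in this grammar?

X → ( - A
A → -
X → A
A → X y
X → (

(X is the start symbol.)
To compute FOLLOW(X), find every occurrence of X on a right-hand side N → α X β: add FIRST(β) \ {ε}, and if β is empty or nullable also add FOLLOW(N). Iterate to a fixed point.

X is the start symbol, so $ ∈ FOLLOW(X).
In A → X y: X is followed by y, add FIRST(y) \ {ε} = { 'y' }

Taking the union: FOLLOW(X) = { $, 'y' }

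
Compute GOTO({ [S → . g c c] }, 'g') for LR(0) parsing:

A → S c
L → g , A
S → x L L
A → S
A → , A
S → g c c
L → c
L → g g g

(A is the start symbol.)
{ [S → g . c c] }

GOTO(I, 'g') = CLOSURE({ [A → αX.β] : [A → α.Xβ] ∈ I, X = 'g' })

Items with dot before 'g', with the dot advanced:
  [S → . g c c] → [S → g . c c]
Closure adds nothing (no advanced item has the dot before a non-terminal).

GOTO = { [S → g . c c] }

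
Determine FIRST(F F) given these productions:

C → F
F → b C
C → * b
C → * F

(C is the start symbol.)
FIRST sets of the non-terminals involved (from the grammar, by fixed-point iteration):
  FIRST(F) = { 'b' }

To compute FIRST(F F), process the symbols left to right:
Symbol F is a non-terminal. Add FIRST(F) \ {ε} = { 'b' }
F is not nullable (ε ∉ FIRST(F)), so stop here.
FIRST(F F) = { 'b' }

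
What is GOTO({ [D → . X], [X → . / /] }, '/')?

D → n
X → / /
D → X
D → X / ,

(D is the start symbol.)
{ [X → / . /] }

GOTO(I, '/') = CLOSURE({ [A → αX.β] : [A → α.Xβ] ∈ I, X = '/' })

Items with dot before '/', with the dot advanced:
  [X → . / /] → [X → / . /]
Closure adds nothing (no advanced item has the dot before a non-terminal).

GOTO = { [X → / . /] }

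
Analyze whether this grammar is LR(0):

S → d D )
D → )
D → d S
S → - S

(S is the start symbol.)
Yes, the grammar is LR(0)

A grammar is LR(0) if no state in the canonical LR(0) collection has:
  - both a shift item (dot before a terminal) and a complete item (shift-reduce conflict), or
  - two or more complete items (reduce-reduce conflict; the accept item [S' → S .] counts as a complete item here).

Augment with S' → S and build the canonical LR(0) collection (I0 = CLOSURE({[S' → . S]}), then GOTO on every symbol after a dot until no new states appear). It has 10 states:
  I0: { [S → . - S], [S → . d D )], [S' → . S] }  — shift
  I1: { [S → - . S], [S → . - S], [S → . d D )] }  — shift
  I2: { [S' → S .] }  — accept
  I3: { [D → . )], [D → . d S], [S → d . D )] }  — shift
  I4: { [D → ) .] }  — reduce
  I5: { [S → d D . )] }  — shift
  I6: { [D → d . S], [S → . - S], [S → . d D )] }  — shift
  I7: { [D → d S .] }  — reduce
  I8: { [S → d D ) .] }  — reduce
  I9: { [S → - S .] }  — reduce

Every state is either a pure shift/goto state or contains exactly one complete item and nothing to shift — no conflicts. The grammar is LR(0).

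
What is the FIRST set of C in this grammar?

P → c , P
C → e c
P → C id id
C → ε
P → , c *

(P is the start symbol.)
{ 'e', ε }

To compute FIRST(C), examine every production with C on the left-hand side, reading each right-hand side left to right until a non-nullable symbol is reached.

From C → e c:
  - e is a terminal: add 'e' and stop
From C → ε:
  - ε-production, so ε ∈ FIRST(C)

Collecting: FIRST(C) = { 'e', ε }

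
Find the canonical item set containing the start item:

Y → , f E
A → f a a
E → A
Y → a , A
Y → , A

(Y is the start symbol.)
{ [Y → . , A], [Y → . , f E], [Y → . a , A], [Y' → . Y] }

First, augment the grammar with Y' → Y
I₀ = CLOSURE({ [Y' → . Y] }):
  [Y' → . Y] has the dot before Y: add [Y → . , f E], [Y → . a , A], [Y → . , A]
No further items can be added.

I₀ = { [Y → . , A], [Y → . , f E], [Y → . a , A], [Y' → . Y] }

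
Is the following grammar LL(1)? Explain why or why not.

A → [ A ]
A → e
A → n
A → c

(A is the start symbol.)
Yes, the grammar is LL(1).

For A:
  PREDICT(A → '[' A ']') = { '[' }
  PREDICT(A → e) = { 'e' }
  PREDICT(A → n) = { 'n' }
  PREDICT(A → c) = { 'c' }

All predict sets are disjoint. The grammar IS LL(1).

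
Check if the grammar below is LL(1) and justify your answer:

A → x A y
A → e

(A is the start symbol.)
Yes, the grammar is LL(1).

For A:
  PREDICT(A → x A y) = { 'x' }
  PREDICT(A → e) = { 'e' }

All predict sets are disjoint. The grammar IS LL(1).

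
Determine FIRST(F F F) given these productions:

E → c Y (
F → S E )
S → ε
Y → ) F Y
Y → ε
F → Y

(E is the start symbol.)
FIRST sets of the non-terminals involved (from the grammar, by fixed-point iteration):
  FIRST(F) = { ')', 'c', ε }

To compute FIRST(F F F), process the symbols left to right:
Symbol F is a non-terminal. Add FIRST(F) \ {ε} = { ')', 'c' }
F is nullable (ε ∈ FIRST(F)), continue to the next symbol.
Symbol F is a non-terminal. Add FIRST(F) \ {ε} = { ')', 'c' }
F is nullable (ε ∈ FIRST(F)), continue to the next symbol.
Symbol F is a non-terminal. Add FIRST(F) \ {ε} = { ')', 'c' }
F is nullable (ε ∈ FIRST(F)), continue to the next symbol.
All symbols are nullable, so ε is in the result.
FIRST(F F F) = { ')', 'c', ε }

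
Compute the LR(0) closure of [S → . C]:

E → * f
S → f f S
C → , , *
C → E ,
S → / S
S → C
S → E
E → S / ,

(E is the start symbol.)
{ [C → . , , *], [C → . E ,], [E → . * f], [E → . S / ,], [S → . / S], [S → . C], [S → . E], [S → . f f S] }

Start with: [S → . C]
  [S → . C] has the dot before C: add [C → . , , *], [C → . E ,]
  [C → . E ,] has the dot before E: add [E → . * f], [E → . S / ,]
  [E → . S / ,] has the dot before S: add [S → . f f S], [S → . / S], [S → . E]
No further items can be added.

CLOSURE = { [C → . , , *], [C → . E ,], [E → . * f], [E → . S / ,], [S → . / S], [S → . C], [S → . E], [S → . f f S] }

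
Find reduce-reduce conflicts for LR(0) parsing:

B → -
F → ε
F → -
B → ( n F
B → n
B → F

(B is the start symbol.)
Yes — I2: [B → - .] vs [F → - .]

A reduce-reduce conflict occurs when an LR(0) state has two complete items [A → α .] and [B → β .] — both call for a reduction, and with no lookahead the parser cannot choose between them.

Augment with B' → B and build the canonical LR(0) collection (I0 = CLOSURE({[B' → . B]}), then GOTO on every symbol after a dot until no new states appear). It has 9 states:
  I0: { [B → . ( n F], [B → . -], [B → . F], [B → . n], [B' → . B], [F → . -], [F → .] }  — shift, reduce
  I1: { [B → ( . n F] }  — shift
  I2: { [B → - .], [F → - .] }  — 2 reduces
  I3: { [B' → B .] }  — accept
  I4: { [B → F .] }  — reduce
  I5: { [B → n .] }  — reduce
  I6: { [B → ( n . F], [F → . -], [F → .] }  — shift, reduce
  I7: { [F → - .] }  — reduce
  I8: { [B → ( n F .] }  — reduce

I2 contains complete items [B → - .], [F → - .] — reduce-reduce conflict.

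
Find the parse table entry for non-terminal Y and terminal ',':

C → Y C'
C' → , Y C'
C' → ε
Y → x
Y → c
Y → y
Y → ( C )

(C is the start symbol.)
Empty (error entry)

To find M[Y, ','], we find productions for Y where ',' is in the predict set (PREDICT(N → α) = (FIRST(α) \ {ε}) ∪ (FOLLOW(N) if α ⇒* ε)).

Y → x: PREDICT = { 'x' }
Y → c: PREDICT = { 'c' }
Y → y: PREDICT = { 'y' }
Y → ( C ): PREDICT = { '(' }

M[Y, ','] is empty (no production applies)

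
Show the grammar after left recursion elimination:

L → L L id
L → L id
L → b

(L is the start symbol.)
L → b L'
L' → L id L'
L' → id L'
L' → ε

L is directly left-recursive. The standard transformation for
  A → A α₁ | ... | A α_m | β₁ | ... | β_n
is
  A  → β₁ A' | ... | β_n A'
  A' → α₁ A' | ... | α_m A' | ε

L → b becomes L → b L'
L → L L id becomes L' → L id L'
L → L id becomes L' → id L'
Add L' → ε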